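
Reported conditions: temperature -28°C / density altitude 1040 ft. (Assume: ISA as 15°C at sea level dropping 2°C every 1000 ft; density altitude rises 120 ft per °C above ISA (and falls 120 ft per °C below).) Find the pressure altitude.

5000 ft

DA = PA + 120 × (OAT − (15 − 2·PA/1000)) = PA + 120·OAT − 1800 + 0.24·PA = 1.24·PA + 120·OAT − 1800.
So 1.24·PA = 1040 − 120 × (-28) + 1800 = 6200.
PA = 6200 / 1.24 = 5000 ft.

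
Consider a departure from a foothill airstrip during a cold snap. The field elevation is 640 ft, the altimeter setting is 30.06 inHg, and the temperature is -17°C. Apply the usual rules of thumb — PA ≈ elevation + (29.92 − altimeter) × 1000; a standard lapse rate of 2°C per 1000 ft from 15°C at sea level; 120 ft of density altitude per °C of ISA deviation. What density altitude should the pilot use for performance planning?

-3220 ft

Pressure altitude = 640 + (29.92 − 30.06) × 1000 = 640 + (-140) = 500 ft.
ISA temperature at 500 ft = 15 − 2 × (500/1000) = 14°C.
ISA deviation = -17 − 14 = -31°C.
Density altitude = 500 + 120 × (-31) = -3220 ft.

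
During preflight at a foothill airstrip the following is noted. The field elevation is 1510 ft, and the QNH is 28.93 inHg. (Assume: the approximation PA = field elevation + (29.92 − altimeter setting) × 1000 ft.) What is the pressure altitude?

2500 ft

Pressure correction = (29.92 − 28.93) × 1000 = +990 ft.
Pressure altitude = 1510 + (+990) = 2500 ft.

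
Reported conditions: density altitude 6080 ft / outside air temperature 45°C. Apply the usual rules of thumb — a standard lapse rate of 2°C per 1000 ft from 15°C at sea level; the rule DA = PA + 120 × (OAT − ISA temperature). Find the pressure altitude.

2000 ft

DA = PA + 120 × (OAT − (15 − 2·PA/1000)) = PA + 120·OAT − 1800 + 0.24·PA = 1.24·PA + 120·OAT − 1800.
So 1.24·PA = 6080 − 120 × 45 + 1800 = 2480.
PA = 2480 / 1.24 = 2000 ft.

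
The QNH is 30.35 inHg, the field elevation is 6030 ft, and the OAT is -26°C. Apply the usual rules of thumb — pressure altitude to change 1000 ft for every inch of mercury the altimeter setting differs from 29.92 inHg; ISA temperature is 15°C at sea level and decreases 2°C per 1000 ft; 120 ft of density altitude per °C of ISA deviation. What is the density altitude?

Pressure altitude = 6030 + (29.92 − 30.35) × 1000 = 6030 + (-430) = 5600 ft.
ISA temperature at 5600 ft = 15 − 2 × (5600/1000) = 3.8°C.
ISA deviation = -26 − 3.8 = -29.8°C.
Density altitude = 5600 + 120 × (-29.8) = 2024 ft.

2024 ft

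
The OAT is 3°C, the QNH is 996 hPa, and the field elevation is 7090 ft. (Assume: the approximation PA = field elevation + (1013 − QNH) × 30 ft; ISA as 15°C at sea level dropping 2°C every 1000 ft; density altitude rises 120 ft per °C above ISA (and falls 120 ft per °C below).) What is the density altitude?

Pressure altitude = 7090 + (1013 − 996) × 30 = 7090 + (+510) = 7600 ft.
ISA temperature at 7600 ft = 15 − 2 × (7600/1000) = -0.2°C.
ISA deviation = 3 − (-0.2) = +3.2°C.
Density altitude = 7600 + 120 × (3.2) = 7984 ft.

7984 ft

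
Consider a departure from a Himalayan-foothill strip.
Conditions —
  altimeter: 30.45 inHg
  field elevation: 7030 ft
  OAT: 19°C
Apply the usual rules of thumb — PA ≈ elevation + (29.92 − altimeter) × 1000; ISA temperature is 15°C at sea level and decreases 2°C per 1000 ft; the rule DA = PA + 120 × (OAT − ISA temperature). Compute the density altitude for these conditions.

8540 ft

Pressure altitude = 7030 + (29.92 − 30.45) × 1000 = 7030 + (-530) = 6500 ft.
ISA temperature at 6500 ft = 15 − 2 × (6500/1000) = 2°C.
ISA deviation = 19 − 2 = +17°C.
Density altitude = 6500 + 120 × (17) = 8540 ft.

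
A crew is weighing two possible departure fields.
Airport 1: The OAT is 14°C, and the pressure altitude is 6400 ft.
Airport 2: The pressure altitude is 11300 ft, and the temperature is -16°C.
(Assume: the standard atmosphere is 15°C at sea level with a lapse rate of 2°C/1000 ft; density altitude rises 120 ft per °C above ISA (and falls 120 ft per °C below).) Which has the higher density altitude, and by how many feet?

Airport 2 by 2476 ft

Airport 1: ISA temp = 2.2°C, deviation +11.8°C, DA = 6400 + 120 × 11.8 = 7816 ft.
Airport 2: ISA temp = -7.6°C, deviation -8.4°C, DA = 11300 + 120 × (-8.4) = 10292 ft.
Airport 2 is higher by 10292 − 7816 = 2476 ft.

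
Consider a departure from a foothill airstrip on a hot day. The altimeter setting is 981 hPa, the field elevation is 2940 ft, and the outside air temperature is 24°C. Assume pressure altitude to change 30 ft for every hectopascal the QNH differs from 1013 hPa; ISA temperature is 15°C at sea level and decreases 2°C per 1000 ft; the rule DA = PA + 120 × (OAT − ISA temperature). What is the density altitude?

Pressure altitude = 2940 + (1013 − 981) × 30 = 2940 + (+960) = 3900 ft.
ISA temperature at 3900 ft = 15 − 2 × (3900/1000) = 7.2°C.
ISA deviation = 24 − 7.2 = +16.8°C.
Density altitude = 3900 + 120 × (16.8) = 5916 ft.

5916 ft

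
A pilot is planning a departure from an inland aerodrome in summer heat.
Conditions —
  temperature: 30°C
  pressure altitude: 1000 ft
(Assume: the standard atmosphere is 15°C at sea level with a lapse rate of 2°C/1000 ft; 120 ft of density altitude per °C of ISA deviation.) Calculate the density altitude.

ISA temperature at 1000 ft = 15 − 2 × (1000/1000) = 13°C.
ISA deviation = 30 − 13 = +17°C.
Density altitude = 1000 + 120 × (17) = 1000 + (+2040) = 3040 ft.

3040 ft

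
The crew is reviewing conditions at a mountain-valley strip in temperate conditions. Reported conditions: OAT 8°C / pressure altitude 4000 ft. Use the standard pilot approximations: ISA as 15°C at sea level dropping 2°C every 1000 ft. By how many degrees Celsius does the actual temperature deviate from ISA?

ISA temperature at 4000 ft = 15 − 2 × (4000/1000) = 7°C.
Deviation = OAT − ISA = 8 − 7 = +1°C.

ISA+1°C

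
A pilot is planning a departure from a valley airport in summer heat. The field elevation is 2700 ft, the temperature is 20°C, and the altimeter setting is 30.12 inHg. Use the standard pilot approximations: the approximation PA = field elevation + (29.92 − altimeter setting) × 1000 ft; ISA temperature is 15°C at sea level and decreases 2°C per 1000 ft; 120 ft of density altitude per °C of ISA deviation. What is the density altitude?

Pressure altitude = 2700 + (29.92 − 30.12) × 1000 = 2700 + (-200) = 2500 ft.
ISA temperature at 2500 ft = 15 − 2 × (2500/1000) = 10°C.
ISA deviation = 20 − 10 = +10°C.
Density altitude = 2500 + 120 × (10) = 3700 ft.

3700 ft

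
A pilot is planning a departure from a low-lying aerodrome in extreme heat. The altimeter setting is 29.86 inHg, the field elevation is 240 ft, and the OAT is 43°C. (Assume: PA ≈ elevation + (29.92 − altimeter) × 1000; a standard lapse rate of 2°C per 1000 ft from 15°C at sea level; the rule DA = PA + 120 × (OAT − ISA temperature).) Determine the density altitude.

Pressure altitude = 240 + (29.92 − 29.86) × 1000 = 240 + (+60) = 300 ft.
ISA temperature at 300 ft = 15 − 2 × (300/1000) = 14.4°C.
ISA deviation = 43 − 14.4 = +28.6°C.
Density altitude = 300 + 120 × (28.6) = 3732 ft.

3732 ft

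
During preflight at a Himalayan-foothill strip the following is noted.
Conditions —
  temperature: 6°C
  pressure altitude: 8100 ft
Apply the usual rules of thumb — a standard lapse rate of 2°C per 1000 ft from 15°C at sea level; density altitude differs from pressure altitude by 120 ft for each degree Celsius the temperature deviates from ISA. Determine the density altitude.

8964 ft

ISA temperature at 8100 ft = 15 − 2 × (8100/1000) = -1.2°C.
ISA deviation = 6 − (-1.2) = +7.2°C.
Density altitude = 8100 + 120 × (7.2) = 8100 + (+864) = 8964 ft.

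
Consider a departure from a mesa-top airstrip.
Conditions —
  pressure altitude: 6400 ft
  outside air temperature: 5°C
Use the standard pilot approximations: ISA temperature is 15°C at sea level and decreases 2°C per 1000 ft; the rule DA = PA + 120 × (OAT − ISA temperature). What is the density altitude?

ISA temperature at 6400 ft = 15 − 2 × (6400/1000) = 2.2°C.
ISA deviation = 5 − 2.2 = +2.8°C.
Density altitude = 6400 + 120 × (2.8) = 6400 + (+336) = 6736 ft.

6736 ft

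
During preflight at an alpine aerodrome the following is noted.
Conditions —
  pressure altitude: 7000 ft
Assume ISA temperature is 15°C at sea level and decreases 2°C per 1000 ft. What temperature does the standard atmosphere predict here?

1°C

ISA temperature = 15 − 2 × (7000/1000) = 15 − 14 = 1°C.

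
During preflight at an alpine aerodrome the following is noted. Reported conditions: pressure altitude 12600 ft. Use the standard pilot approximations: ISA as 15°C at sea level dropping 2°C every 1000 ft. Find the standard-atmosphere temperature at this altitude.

ISA temperature = 15 − 2 × (12600/1000) = 15 − 25.2 = -10.2°C.

-10.2°C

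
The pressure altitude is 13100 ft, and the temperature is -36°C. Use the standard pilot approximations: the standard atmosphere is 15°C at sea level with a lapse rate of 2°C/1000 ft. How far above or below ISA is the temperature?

ISA temperature at 13100 ft = 15 − 2 × (13100/1000) = -11.2°C.
Deviation = OAT − ISA = -36 − (-11.2) = -24.8°C.

ISA-24.8°C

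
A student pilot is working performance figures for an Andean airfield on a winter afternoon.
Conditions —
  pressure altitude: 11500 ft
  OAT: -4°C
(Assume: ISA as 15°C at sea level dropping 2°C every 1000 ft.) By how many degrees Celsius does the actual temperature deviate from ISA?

ISA temperature at 11500 ft = 15 − 2 × (11500/1000) = -8°C.
Deviation = OAT − ISA = -4 − (-8) = +4°C.

ISA+4°C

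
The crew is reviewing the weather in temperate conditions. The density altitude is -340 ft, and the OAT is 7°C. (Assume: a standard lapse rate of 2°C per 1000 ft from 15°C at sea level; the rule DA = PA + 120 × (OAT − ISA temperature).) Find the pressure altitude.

DA = PA + 120 × (OAT − (15 − 2·PA/1000)) = PA + 120·OAT − 1800 + 0.24·PA = 1.24·PA + 120·OAT − 1800.
So 1.24·PA = -340 − 120 × 7 + 1800 = 620.
PA = 620 / 1.24 = 500 ft.

500 ft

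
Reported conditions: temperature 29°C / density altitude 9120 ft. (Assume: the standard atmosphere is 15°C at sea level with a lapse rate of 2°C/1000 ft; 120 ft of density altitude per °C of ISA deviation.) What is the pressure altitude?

DA = PA + 120 × (OAT − (15 − 2·PA/1000)) = PA + 120·OAT − 1800 + 0.24·PA = 1.24·PA + 120·OAT − 1800.
So 1.24·PA = 9120 − 120 × 29 + 1800 = 7440.
PA = 7440 / 1.24 = 6000 ft.

6000 ft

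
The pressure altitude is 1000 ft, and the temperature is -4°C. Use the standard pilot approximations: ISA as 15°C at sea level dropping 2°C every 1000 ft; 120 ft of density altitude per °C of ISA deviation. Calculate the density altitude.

-1040 ft

ISA temperature at 1000 ft = 15 − 2 × (1000/1000) = 13°C.
ISA deviation = -4 − 13 = -17°C.
Density altitude = 1000 + 120 × (-17) = 1000 + (-2040) = -1040 ft.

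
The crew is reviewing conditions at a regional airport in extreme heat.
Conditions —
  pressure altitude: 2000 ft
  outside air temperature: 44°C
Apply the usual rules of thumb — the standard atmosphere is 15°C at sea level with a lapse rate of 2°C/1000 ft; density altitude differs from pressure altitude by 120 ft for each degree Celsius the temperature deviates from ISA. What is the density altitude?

ISA temperature at 2000 ft = 15 − 2 × (2000/1000) = 11°C.
ISA deviation = 44 − 11 = +33°C.
Density altitude = 2000 + 120 × (33) = 2000 + (+3960) = 5960 ft.

5960 ft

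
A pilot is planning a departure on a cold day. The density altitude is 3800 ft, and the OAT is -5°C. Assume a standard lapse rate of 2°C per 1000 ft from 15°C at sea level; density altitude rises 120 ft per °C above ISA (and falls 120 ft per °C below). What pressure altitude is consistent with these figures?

5000 ft

DA = PA + 120 × (OAT − (15 − 2·PA/1000)) = PA + 120·OAT − 1800 + 0.24·PA = 1.24·PA + 120·OAT − 1800.
So 1.24·PA = 3800 − 120 × (-5) + 1800 = 6200.
PA = 6200 / 1.24 = 5000 ft.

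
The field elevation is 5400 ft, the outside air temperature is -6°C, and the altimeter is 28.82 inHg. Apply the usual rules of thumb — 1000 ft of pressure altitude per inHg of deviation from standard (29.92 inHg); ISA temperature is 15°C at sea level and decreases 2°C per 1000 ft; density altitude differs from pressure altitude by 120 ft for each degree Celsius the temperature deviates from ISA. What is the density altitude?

5540 ft

Pressure altitude = 5400 + (29.92 − 28.82) × 1000 = 5400 + (+1100) = 6500 ft.
ISA temperature at 6500 ft = 15 − 2 × (6500/1000) = 2°C.
ISA deviation = -6 − 2 = -8°C.
Density altitude = 6500 + 120 × (-8) = 5540 ft.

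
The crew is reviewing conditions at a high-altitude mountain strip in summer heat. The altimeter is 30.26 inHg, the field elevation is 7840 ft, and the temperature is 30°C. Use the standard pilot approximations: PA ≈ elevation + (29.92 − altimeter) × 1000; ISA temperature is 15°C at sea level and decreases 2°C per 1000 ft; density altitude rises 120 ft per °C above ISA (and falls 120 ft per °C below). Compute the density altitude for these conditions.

Pressure altitude = 7840 + (29.92 − 30.26) × 1000 = 7840 + (-340) = 7500 ft.
ISA temperature at 7500 ft = 15 − 2 × (7500/1000) = 0°C.
ISA deviation = 30 − 0 = +30°C.
Density altitude = 7500 + 120 × (30) = 11100 ft.

11100 ft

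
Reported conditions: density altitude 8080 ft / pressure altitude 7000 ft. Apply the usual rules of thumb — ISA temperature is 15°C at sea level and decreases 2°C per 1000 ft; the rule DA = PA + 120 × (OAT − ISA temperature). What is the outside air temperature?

10°C

Density altitude − pressure altitude = 8080 − 7000 = +1080 ft.
At 120 ft/°C that is an ISA deviation of 1080/120 = +9°C.
ISA temperature at 7000 ft = 15 − 2 × (7000/1000) = 1°C.
OAT = ISA + deviation = 1 + (+9) = 10°C.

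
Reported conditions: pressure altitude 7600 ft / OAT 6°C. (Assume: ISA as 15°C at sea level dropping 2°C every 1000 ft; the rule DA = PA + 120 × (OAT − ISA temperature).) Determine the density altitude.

ISA temperature at 7600 ft = 15 − 2 × (7600/1000) = -0.2°C.
ISA deviation = 6 − (-0.2) = +6.2°C.
Density altitude = 7600 + 120 × (6.2) = 7600 + (+744) = 8344 ft.

8344 ft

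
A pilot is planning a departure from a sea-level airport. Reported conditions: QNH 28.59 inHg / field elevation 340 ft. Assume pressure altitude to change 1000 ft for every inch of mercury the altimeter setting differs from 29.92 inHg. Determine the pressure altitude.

Pressure correction = (29.92 − 28.59) × 1000 = +1330 ft.
Pressure altitude = 340 + (+1330) = 1670 ft.

1670 ft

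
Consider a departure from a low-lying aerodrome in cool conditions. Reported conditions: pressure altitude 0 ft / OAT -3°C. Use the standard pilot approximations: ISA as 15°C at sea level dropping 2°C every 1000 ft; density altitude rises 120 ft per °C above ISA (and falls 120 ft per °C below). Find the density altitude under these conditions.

-2160 ft

ISA temperature at 0 ft = 15 − 2 × (0/1000) = 15°C.
ISA deviation = -3 − 15 = -18°C.
Density altitude = 0 + 120 × (-18) = 0 + (-2160) = -2160 ft.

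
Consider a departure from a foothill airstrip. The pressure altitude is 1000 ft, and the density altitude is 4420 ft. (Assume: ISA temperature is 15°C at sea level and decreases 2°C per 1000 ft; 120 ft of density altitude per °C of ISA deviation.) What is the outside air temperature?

41.5°C

Density altitude − pressure altitude = 4420 − 1000 = +3420 ft.
At 120 ft/°C that is an ISA deviation of 3420/120 = +28.5°C.
ISA temperature at 1000 ft = 15 − 2 × (1000/1000) = 13°C.
OAT = ISA + deviation = 13 + (+28.5) = 41.5°C.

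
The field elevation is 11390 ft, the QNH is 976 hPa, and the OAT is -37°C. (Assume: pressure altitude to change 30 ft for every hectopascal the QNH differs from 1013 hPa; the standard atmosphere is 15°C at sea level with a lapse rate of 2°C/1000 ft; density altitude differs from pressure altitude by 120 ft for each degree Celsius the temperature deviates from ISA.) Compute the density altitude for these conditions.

9260 ft

Pressure altitude = 11390 + (1013 − 976) × 30 = 11390 + (+1110) = 12500 ft.
ISA temperature at 12500 ft = 15 − 2 × (12500/1000) = -10°C.
ISA deviation = -37 − (-10) = -27°C.
Density altitude = 12500 + 120 × (-27) = 9260 ft.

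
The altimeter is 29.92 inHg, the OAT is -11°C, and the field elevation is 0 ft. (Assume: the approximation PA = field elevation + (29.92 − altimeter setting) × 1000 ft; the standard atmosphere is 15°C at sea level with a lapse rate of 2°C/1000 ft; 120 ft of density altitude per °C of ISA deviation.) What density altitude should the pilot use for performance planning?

Pressure altitude = 0 + (29.92 − 29.92) × 1000 = 0 + (0) = 0 ft.
ISA temperature at 0 ft = 15 − 2 × (0/1000) = 15°C.
ISA deviation = -11 − 15 = -26°C.
Density altitude = 0 + 120 × (-26) = -3120 ft.

-3120 ft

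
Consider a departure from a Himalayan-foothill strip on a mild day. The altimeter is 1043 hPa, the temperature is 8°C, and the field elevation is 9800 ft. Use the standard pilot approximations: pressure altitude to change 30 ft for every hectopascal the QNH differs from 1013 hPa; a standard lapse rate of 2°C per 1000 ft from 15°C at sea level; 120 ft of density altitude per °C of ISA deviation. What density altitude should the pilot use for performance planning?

10196 ft

Pressure altitude = 9800 + (1013 − 1043) × 30 = 9800 + (-900) = 8900 ft.
ISA temperature at 8900 ft = 15 − 2 × (8900/1000) = -2.8°C.
ISA deviation = 8 − (-2.8) = +10.8°C.
Density altitude = 8900 + 120 × (10.8) = 10196 ft.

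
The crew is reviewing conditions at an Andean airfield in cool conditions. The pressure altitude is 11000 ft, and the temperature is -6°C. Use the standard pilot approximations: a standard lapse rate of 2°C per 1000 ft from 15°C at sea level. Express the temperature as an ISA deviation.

ISA+1°C

ISA temperature at 11000 ft = 15 − 2 × (11000/1000) = -7°C.
Deviation = OAT − ISA = -6 − (-7) = +1°C.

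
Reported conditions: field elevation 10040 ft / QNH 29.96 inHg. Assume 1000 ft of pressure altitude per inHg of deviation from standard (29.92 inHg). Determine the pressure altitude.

Pressure correction = (29.92 − 29.96) × 1000 = -40 ft.
Pressure altitude = 10040 + (-40) = 10000 ft.

10000 ft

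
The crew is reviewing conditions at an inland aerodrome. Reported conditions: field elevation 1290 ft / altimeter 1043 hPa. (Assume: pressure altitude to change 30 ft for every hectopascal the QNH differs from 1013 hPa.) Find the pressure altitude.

390 ft

Pressure correction = (1013 − 1043) × 30 = -900 ft.
Pressure altitude = 1290 + (-900) = 390 ft.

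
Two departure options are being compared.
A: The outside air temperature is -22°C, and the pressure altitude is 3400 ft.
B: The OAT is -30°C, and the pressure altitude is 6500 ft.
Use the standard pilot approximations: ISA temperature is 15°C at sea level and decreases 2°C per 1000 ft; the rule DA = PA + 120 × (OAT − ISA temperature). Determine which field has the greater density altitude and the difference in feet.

A: ISA temp = 8.2°C, deviation -30.2°C, DA = 3400 + 120 × (-30.2) = -224 ft.
B: ISA temp = 2°C, deviation -32°C, DA = 6500 + 120 × (-32) = 2660 ft.
B is higher by 2660 − (-224) = 2884 ft.

B by 2884 ft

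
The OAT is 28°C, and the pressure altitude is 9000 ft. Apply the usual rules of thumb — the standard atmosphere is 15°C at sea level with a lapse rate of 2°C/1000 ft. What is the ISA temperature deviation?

ISA temperature at 9000 ft = 15 − 2 × (9000/1000) = -3°C.
Deviation = OAT − ISA = 28 − (-3) = +31°C.

ISA+31°C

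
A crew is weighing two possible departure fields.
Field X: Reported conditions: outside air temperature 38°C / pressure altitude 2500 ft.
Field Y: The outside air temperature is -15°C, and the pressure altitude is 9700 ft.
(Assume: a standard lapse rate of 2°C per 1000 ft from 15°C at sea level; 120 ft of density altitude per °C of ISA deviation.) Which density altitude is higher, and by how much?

Field Y by 2568 ft

Field X: ISA temp = 10°C, deviation +28°C, DA = 2500 + 120 × 28 = 5860 ft.
Field Y: ISA temp = -4.4°C, deviation -10.6°C, DA = 9700 + 120 × (-10.6) = 8428 ft.
Field Y is higher by 8428 − 5860 = 2568 ft.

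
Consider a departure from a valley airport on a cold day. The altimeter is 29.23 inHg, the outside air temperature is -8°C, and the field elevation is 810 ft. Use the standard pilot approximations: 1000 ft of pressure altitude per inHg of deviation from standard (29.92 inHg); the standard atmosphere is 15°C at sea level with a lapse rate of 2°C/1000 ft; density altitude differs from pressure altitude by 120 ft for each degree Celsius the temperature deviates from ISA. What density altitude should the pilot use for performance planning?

Pressure altitude = 810 + (29.92 − 29.23) × 1000 = 810 + (+690) = 1500 ft.
ISA temperature at 1500 ft = 15 − 2 × (1500/1000) = 12°C.
ISA deviation = -8 − 12 = -20°C.
Density altitude = 1500 + 120 × (-20) = -900 ft.

-900 ft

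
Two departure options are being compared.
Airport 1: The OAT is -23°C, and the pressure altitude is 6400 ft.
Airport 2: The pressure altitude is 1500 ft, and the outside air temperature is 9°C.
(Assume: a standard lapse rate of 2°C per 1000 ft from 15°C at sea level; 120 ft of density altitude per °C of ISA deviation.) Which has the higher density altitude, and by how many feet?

Airport 1: ISA temp = 2.2°C, deviation -25.2°C, DA = 6400 + 120 × (-25.2) = 3376 ft.
Airport 2: ISA temp = 12°C, deviation -3°C, DA = 1500 + 120 × (-3) = 1140 ft.
Airport 1 is higher by 3376 − 1140 = 2236 ft.

Airport 1 by 2236 ft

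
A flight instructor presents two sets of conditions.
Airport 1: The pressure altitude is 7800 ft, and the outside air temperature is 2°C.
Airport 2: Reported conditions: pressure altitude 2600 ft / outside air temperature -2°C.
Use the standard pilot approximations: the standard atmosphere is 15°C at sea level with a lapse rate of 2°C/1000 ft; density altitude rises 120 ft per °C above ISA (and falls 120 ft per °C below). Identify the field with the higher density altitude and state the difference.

Airport 1: ISA temp = -0.6°C, deviation +2.6°C, DA = 7800 + 120 × 2.6 = 8112 ft.
Airport 2: ISA temp = 9.8°C, deviation -11.8°C, DA = 2600 + 120 × (-11.8) = 1184 ft.
Airport 1 is higher by 8112 − 1184 = 6928 ft.

Airport 1 by 6928 ft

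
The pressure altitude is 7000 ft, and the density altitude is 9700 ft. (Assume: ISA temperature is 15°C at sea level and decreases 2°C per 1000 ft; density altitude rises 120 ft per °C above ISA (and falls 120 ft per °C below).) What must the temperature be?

Density altitude − pressure altitude = 9700 − 7000 = +2700 ft.
At 120 ft/°C that is an ISA deviation of 2700/120 = +22.5°C.
ISA temperature at 7000 ft = 15 − 2 × (7000/1000) = 1°C.
OAT = ISA + deviation = 1 + (+22.5) = 23.5°C.

23.5°C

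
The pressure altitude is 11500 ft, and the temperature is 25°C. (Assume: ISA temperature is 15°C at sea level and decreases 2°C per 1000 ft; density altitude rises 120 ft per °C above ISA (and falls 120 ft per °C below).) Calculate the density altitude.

15460 ft

ISA temperature at 11500 ft = 15 − 2 × (11500/1000) = -8°C.
ISA deviation = 25 − (-8) = +33°C.
Density altitude = 11500 + 120 × (33) = 11500 + (+3960) = 15460 ft.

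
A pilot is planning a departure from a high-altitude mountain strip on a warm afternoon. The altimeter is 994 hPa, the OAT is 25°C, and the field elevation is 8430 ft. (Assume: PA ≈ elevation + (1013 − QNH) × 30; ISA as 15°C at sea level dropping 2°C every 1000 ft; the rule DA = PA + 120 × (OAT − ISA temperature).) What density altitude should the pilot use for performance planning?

Pressure altitude = 8430 + (1013 − 994) × 30 = 8430 + (+570) = 9000 ft.
ISA temperature at 9000 ft = 15 − 2 × (9000/1000) = -3°C.
ISA deviation = 25 − (-3) = +28°C.
Density altitude = 9000 + 120 × (28) = 12360 ft.

12360 ft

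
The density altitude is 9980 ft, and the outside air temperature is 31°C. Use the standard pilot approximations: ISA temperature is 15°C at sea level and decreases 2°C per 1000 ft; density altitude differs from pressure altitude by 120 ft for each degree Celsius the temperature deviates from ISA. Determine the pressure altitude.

DA = PA + 120 × (OAT − (15 − 2·PA/1000)) = PA + 120·OAT − 1800 + 0.24·PA = 1.24·PA + 120·OAT − 1800.
So 1.24·PA = 9980 − 120 × 31 + 1800 = 8060.
PA = 8060 / 1.24 = 6500 ft.

6500 ft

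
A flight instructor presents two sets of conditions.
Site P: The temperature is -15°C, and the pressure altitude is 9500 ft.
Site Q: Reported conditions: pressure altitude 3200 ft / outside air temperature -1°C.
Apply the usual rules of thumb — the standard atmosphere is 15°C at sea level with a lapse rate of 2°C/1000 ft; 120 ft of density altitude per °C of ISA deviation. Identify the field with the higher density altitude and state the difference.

Site P by 6132 ft

Site P: ISA temp = -4°C, deviation -11°C, DA = 9500 + 120 × (-11) = 8180 ft.
Site Q: ISA temp = 8.6°C, deviation -9.6°C, DA = 3200 + 120 × (-9.6) = 2048 ft.
Site P is higher by 8180 − 2048 = 6132 ft.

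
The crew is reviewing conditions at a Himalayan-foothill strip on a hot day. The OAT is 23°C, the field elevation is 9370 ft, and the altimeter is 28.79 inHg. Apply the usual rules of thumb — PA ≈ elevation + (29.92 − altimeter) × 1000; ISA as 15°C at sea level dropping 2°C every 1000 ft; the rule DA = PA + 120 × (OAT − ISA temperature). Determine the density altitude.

13980 ft

Pressure altitude = 9370 + (29.92 − 28.79) × 1000 = 9370 + (+1130) = 10500 ft.
ISA temperature at 10500 ft = 15 − 2 × (10500/1000) = -6°C.
ISA deviation = 23 − (-6) = +29°C.
Density altitude = 10500 + 120 × (29) = 13980 ft.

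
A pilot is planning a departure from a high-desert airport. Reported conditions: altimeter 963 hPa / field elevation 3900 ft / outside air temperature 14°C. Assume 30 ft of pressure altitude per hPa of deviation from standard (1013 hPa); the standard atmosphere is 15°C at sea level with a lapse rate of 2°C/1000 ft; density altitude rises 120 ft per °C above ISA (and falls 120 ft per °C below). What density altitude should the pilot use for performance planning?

Pressure altitude = 3900 + (1013 − 963) × 30 = 3900 + (+1500) = 5400 ft.
ISA temperature at 5400 ft = 15 − 2 × (5400/1000) = 4.2°C.
ISA deviation = 14 − 4.2 = +9.8°C.
Density altitude = 5400 + 120 × (9.8) = 6576 ft.

6576 ft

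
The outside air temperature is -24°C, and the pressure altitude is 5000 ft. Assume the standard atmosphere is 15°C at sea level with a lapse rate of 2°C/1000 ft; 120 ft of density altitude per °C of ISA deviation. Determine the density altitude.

1520 ft

ISA temperature at 5000 ft = 15 − 2 × (5000/1000) = 5°C.
ISA deviation = -24 − 5 = -29°C.
Density altitude = 5000 + 120 × (-29) = 5000 + (-3480) = 1520 ft.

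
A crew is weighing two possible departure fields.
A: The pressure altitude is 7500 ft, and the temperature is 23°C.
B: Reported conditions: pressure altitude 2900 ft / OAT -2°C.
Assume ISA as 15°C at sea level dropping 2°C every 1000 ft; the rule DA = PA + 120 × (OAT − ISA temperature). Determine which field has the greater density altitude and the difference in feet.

A: ISA temp = 0°C, deviation +23°C, DA = 7500 + 120 × 23 = 10260 ft.
B: ISA temp = 9.2°C, deviation -11.2°C, DA = 2900 + 120 × (-11.2) = 1556 ft.
A is higher by 10260 − 1556 = 8704 ft.

A by 8704 ft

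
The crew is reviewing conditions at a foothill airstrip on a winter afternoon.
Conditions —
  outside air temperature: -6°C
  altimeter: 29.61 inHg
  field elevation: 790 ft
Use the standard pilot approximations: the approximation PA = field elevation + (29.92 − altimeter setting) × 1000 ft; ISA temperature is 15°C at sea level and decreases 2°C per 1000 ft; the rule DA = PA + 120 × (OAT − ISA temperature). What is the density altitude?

-1156 ft

Pressure altitude = 790 + (29.92 − 29.61) × 1000 = 790 + (+310) = 1100 ft.
ISA temperature at 1100 ft = 15 − 2 × (1100/1000) = 12.8°C.
ISA deviation = -6 − 12.8 = -18.8°C.
Density altitude = 1100 + 120 × (-18.8) = -1156 ft.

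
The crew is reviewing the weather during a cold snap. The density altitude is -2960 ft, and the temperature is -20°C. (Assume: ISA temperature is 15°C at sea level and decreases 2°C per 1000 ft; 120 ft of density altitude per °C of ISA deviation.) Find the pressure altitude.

DA = PA + 120 × (OAT − (15 − 2·PA/1000)) = PA + 120·OAT − 1800 + 0.24·PA = 1.24·PA + 120·OAT − 1800.
So 1.24·PA = -2960 − 120 × (-20) + 1800 = 1240.
PA = 1240 / 1.24 = 1000 ft.

1000 ft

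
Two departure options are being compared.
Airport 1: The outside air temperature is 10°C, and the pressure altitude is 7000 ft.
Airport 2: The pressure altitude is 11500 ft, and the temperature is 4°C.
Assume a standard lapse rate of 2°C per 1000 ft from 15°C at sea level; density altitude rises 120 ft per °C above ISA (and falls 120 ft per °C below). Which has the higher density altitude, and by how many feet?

Airport 2 by 4860 ft

Airport 1: ISA temp = 1°C, deviation +9°C, DA = 7000 + 120 × 9 = 8080 ft.
Airport 2: ISA temp = -8°C, deviation +12°C, DA = 11500 + 120 × 12 = 12940 ft.
Airport 2 is higher by 12940 − 8080 = 4860 ft.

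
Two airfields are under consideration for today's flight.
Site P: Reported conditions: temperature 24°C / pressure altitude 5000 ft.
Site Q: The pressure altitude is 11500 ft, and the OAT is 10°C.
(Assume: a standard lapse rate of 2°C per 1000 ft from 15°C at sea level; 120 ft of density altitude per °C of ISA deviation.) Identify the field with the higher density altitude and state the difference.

Site P: ISA temp = 5°C, deviation +19°C, DA = 5000 + 120 × 19 = 7280 ft.
Site Q: ISA temp = -8°C, deviation +18°C, DA = 11500 + 120 × 18 = 13660 ft.
Site Q is higher by 13660 − 7280 = 6380 ft.

Site Q by 6380 ft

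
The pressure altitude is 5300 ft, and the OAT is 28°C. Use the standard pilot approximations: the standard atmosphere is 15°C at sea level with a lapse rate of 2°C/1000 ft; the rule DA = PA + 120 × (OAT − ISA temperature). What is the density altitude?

8132 ft

ISA temperature at 5300 ft = 15 − 2 × (5300/1000) = 4.4°C.
ISA deviation = 28 − 4.4 = +23.6°C.
Density altitude = 5300 + 120 × (23.6) = 5300 + (+2832) = 8132 ft.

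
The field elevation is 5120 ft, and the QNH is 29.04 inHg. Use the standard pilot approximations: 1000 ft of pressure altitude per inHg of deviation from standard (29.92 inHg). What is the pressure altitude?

Pressure correction = (29.92 − 29.04) × 1000 = +880 ft.
Pressure altitude = 5120 + (+880) = 6000 ft.

6000 ft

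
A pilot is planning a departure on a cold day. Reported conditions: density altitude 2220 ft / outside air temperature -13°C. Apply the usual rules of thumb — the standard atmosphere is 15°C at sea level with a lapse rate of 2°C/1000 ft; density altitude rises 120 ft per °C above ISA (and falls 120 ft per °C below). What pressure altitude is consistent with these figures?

4500 ft

DA = PA + 120 × (OAT − (15 − 2·PA/1000)) = PA + 120·OAT − 1800 + 0.24·PA = 1.24·PA + 120·OAT − 1800.
So 1.24·PA = 2220 − 120 × (-13) + 1800 = 5580.
PA = 5580 / 1.24 = 4500 ft.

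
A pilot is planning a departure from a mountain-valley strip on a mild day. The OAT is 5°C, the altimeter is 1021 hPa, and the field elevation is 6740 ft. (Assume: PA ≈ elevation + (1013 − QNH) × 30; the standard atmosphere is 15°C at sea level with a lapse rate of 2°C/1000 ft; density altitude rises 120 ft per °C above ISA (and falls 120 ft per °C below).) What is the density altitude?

Pressure altitude = 6740 + (1013 − 1021) × 30 = 6740 + (-240) = 6500 ft.
ISA temperature at 6500 ft = 15 − 2 × (6500/1000) = 2°C.
ISA deviation = 5 − 2 = +3°C.
Density altitude = 6500 + 120 × (3) = 6860 ft.

6860 ft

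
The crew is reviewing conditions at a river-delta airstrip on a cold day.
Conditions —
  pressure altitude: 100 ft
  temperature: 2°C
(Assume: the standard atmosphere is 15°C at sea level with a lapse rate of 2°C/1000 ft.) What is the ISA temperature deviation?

ISA temperature at 100 ft = 15 − 2 × (100/1000) = 14.8°C.
Deviation = OAT − ISA = 2 − 14.8 = -12.8°C.

ISA-12.8°C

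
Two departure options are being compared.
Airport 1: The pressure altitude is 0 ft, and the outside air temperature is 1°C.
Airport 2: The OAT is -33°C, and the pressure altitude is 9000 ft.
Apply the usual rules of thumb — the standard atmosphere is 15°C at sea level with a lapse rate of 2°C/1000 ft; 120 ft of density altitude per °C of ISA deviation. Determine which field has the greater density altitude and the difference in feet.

Airport 2 by 7080 ft

Airport 1: ISA temp = 15°C, deviation -14°C, DA = 0 + 120 × (-14) = -1680 ft.
Airport 2: ISA temp = -3°C, deviation -30°C, DA = 9000 + 120 × (-30) = 5400 ft.
Airport 2 is higher by 5400 − (-1680) = 7080 ft.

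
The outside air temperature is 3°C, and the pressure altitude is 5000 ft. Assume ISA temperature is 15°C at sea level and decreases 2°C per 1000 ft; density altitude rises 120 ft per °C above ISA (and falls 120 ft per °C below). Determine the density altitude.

ISA temperature at 5000 ft = 15 − 2 × (5000/1000) = 5°C.
ISA deviation = 3 − 5 = -2°C.
Density altitude = 5000 + 120 × (-2) = 5000 + (-240) = 4760 ft.

4760 ft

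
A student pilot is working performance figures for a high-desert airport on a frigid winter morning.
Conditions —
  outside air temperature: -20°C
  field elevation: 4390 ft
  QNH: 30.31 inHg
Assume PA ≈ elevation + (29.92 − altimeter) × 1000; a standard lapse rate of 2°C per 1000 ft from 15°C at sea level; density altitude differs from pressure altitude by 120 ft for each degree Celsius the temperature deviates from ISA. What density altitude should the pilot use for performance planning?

Pressure altitude = 4390 + (29.92 − 30.31) × 1000 = 4390 + (-390) = 4000 ft.
ISA temperature at 4000 ft = 15 − 2 × (4000/1000) = 7°C.
ISA deviation = -20 − 7 = -27°C.
Density altitude = 4000 + 120 × (-27) = 760 ft.

760 ft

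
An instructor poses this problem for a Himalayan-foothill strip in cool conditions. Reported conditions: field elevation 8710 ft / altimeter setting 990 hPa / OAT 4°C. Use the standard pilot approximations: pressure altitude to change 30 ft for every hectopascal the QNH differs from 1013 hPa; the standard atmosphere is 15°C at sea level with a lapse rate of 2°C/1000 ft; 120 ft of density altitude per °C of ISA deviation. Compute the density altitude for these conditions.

Pressure altitude = 8710 + (1013 − 990) × 30 = 8710 + (+690) = 9400 ft.
ISA temperature at 9400 ft = 15 − 2 × (9400/1000) = -3.8°C.
ISA deviation = 4 − (-3.8) = +7.8°C.
Density altitude = 9400 + 120 × (7.8) = 10336 ft.

10336 ft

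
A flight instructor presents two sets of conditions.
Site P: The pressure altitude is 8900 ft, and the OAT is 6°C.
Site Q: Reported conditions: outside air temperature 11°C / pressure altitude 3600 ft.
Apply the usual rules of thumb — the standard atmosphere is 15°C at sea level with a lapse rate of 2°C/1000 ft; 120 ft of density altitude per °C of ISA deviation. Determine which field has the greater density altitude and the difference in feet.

Site P by 5972 ft

Site P: ISA temp = -2.8°C, deviation +8.8°C, DA = 8900 + 120 × 8.8 = 9956 ft.
Site Q: ISA temp = 7.8°C, deviation +3.2°C, DA = 3600 + 120 × 3.2 = 3984 ft.
Site P is higher by 9956 − 3984 = 5972 ft.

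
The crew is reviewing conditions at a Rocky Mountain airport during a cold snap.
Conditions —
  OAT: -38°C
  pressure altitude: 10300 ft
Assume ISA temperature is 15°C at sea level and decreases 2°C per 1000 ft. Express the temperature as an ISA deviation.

ISA temperature at 10300 ft = 15 − 2 × (10300/1000) = -5.6°C.
Deviation = OAT − ISA = -38 − (-5.6) = -32.4°C.

ISA-32.4°C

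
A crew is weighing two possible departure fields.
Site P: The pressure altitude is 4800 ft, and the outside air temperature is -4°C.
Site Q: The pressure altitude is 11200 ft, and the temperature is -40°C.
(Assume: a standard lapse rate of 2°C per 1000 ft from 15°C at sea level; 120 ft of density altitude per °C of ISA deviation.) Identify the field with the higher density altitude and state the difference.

Site Q by 3616 ft

Site P: ISA temp = 5.4°C, deviation -9.4°C, DA = 4800 + 120 × (-9.4) = 3672 ft.
Site Q: ISA temp = -7.4°C, deviation -32.6°C, DA = 11200 + 120 × (-32.6) = 7288 ft.
Site Q is higher by 7288 − 3672 = 3616 ft.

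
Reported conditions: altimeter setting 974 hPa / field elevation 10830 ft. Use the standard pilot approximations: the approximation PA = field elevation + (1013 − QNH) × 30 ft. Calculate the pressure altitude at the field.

Pressure correction = (1013 − 974) × 30 = +1170 ft.
Pressure altitude = 10830 + (+1170) = 12000 ft.

12000 ft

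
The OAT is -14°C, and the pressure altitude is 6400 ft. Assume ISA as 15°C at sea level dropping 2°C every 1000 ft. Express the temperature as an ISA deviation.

ISA-16.2°C

ISA temperature at 6400 ft = 15 − 2 × (6400/1000) = 2.2°C.
Deviation = OAT − ISA = -14 − 2.2 = -16.2°C.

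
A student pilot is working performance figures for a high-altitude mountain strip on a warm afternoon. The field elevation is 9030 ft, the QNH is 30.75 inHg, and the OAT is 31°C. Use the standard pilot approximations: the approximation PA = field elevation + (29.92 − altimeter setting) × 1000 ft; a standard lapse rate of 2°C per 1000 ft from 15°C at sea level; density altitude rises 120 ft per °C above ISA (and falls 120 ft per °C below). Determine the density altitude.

Pressure altitude = 9030 + (29.92 − 30.75) × 1000 = 9030 + (-830) = 8200 ft.
ISA temperature at 8200 ft = 15 − 2 × (8200/1000) = -1.4°C.
ISA deviation = 31 − (-1.4) = +32.4°C.
Density altitude = 8200 + 120 × (32.4) = 12088 ft.

12088 ft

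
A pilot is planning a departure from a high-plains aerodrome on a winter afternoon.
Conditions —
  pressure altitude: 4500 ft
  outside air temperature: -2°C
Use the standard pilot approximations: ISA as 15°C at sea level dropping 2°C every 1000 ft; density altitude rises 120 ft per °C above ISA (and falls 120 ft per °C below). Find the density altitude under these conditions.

ISA temperature at 4500 ft = 15 − 2 × (4500/1000) = 6°C.
ISA deviation = -2 − 6 = -8°C.
Density altitude = 4500 + 120 × (-8) = 4500 + (-960) = 3540 ft.

3540 ft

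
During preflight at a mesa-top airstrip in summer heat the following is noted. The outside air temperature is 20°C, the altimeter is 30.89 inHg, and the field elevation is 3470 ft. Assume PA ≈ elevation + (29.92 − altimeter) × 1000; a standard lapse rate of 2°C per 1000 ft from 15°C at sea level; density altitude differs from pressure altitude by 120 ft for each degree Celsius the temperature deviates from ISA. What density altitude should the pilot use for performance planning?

3700 ft

Pressure altitude = 3470 + (29.92 − 30.89) × 1000 = 3470 + (-970) = 2500 ft.
ISA temperature at 2500 ft = 15 − 2 × (2500/1000) = 10°C.
ISA deviation = 20 − 10 = +10°C.
Density altitude = 2500 + 120 × (10) = 3700 ft.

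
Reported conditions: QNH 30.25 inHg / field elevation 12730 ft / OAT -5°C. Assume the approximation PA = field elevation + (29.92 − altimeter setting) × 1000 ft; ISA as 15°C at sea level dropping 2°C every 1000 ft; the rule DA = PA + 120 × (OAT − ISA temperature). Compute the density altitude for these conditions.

Pressure altitude = 12730 + (29.92 − 30.25) × 1000 = 12730 + (-330) = 12400 ft.
ISA temperature at 12400 ft = 15 − 2 × (12400/1000) = -9.8°C.
ISA deviation = -5 − (-9.8) = +4.8°C.
Density altitude = 12400 + 120 × (4.8) = 12976 ft.

12976 ft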